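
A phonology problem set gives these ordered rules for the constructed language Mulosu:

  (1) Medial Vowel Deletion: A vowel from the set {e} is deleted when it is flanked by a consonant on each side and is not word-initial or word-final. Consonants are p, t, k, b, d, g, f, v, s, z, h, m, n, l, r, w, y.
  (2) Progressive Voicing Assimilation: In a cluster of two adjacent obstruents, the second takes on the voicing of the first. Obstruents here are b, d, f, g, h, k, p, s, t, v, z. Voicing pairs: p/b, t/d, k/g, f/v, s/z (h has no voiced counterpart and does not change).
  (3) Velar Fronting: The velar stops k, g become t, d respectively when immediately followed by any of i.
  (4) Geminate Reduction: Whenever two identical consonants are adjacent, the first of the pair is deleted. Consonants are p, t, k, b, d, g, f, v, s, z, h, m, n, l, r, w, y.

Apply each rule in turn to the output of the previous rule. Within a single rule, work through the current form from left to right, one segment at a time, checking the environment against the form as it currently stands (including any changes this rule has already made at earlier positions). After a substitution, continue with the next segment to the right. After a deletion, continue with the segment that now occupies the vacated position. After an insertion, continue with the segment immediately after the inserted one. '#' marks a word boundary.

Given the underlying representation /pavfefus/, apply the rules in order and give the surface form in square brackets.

[pavus]

(1) Medial Vowel Deletion: [pavfefus] → [pavffus]
(2) Progressive Voicing Assimilation: [pavffus] → [pavvvus]
(3) Velar Fronting: no change — [pavvvus]
(4) Geminate Reduction: [pavvvus] → [pavus]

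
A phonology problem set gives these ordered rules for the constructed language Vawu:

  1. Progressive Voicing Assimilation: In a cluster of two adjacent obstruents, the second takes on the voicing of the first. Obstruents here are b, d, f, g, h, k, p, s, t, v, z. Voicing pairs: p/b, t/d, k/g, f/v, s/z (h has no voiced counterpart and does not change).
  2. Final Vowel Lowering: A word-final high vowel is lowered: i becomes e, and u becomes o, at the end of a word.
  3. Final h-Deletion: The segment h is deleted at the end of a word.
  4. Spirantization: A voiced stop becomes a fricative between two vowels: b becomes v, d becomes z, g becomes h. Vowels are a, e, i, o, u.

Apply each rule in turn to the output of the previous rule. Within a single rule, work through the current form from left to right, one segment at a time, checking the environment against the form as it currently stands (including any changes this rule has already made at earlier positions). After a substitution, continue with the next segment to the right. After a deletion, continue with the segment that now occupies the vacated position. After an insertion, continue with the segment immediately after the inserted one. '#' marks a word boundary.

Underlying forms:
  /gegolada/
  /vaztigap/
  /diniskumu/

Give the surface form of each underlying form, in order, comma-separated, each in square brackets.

[geholaza], [vazdihap], [diniskumo]

/gegolada/:
  1 Progressive Voicing Assimilation: no change — [gegolada]
  2 Final Vowel Lowering: no change — [gegolada]
  3 Final h-Deletion: no change — [gegolada]
  4 Spirantization: [gegolada] → [geholaza]
/vaztigap/:
  1 Progressive Voicing Assimilation: [vaztigap] → [vazdigap]
  2 Final Vowel Lowering: no change — [vazdigap]
  3 Final h-Deletion: no change — [vazdigap]
  4 Spirantization: [vazdigap] → [vazdihap]
/diniskumu/:
  1 Progressive Voicing Assimilation: no change — [diniskumu]
  2 Final Vowel Lowering: [diniskumu] → [diniskumo]
  3 Final h-Deletion: no change — [diniskumo]
  4 Spirantization: no change — [diniskumo]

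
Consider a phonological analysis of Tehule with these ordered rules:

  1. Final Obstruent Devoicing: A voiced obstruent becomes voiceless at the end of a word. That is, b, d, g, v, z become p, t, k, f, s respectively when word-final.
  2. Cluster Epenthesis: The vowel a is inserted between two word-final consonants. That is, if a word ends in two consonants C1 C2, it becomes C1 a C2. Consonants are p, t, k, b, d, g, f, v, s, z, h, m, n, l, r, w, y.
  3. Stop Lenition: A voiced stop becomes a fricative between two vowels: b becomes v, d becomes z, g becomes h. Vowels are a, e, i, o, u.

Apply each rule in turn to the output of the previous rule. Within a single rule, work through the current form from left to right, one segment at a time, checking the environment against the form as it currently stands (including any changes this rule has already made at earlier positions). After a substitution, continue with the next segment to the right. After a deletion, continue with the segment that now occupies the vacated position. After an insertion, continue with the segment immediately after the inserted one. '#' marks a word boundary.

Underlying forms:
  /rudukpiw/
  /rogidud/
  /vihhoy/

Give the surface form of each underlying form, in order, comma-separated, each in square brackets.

[ruzukpiw], [rohizut], [vihhoy]

/rudukpiw/:
  1 Final Obstruent Devoicing: no change — [rudukpiw]
  2 Cluster Epenthesis: no change — [rudukpiw]
  3 Stop Lenition: [rudukpiw] → [ruzukpiw]
/rogidud/:
  1 Final Obstruent Devoicing: [rogidud] → [rogidut]
  2 Cluster Epenthesis: no change — [rogidut]
  3 Stop Lenition: [rogidut] → [rohizut]
/vihhoy/:
  1 Final Obstruent Devoicing: no change — [vihhoy]
  2 Cluster Epenthesis: no change — [vihhoy]
  3 Stop Lenition: no change — [vihhoy]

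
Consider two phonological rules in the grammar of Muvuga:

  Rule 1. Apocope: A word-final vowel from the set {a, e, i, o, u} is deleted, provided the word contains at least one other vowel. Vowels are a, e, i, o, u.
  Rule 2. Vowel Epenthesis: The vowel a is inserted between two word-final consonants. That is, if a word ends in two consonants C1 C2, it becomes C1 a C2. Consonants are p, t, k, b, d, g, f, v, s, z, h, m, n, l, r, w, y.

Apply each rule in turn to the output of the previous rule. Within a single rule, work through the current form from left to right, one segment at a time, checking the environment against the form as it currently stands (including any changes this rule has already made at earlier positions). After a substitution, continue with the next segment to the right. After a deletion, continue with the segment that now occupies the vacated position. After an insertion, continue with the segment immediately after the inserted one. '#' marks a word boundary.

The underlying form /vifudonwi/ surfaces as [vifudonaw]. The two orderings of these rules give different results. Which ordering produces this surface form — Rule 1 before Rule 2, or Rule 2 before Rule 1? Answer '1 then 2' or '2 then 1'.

1 then 2

Order 1 then 2:
  1 Apocope: [vifudonwi] → [vifudonw]
  2 Vowel Epenthesis: [vifudonw] → [vifudonaw]
  result: [vifudonaw]
Order 2 then 1:
  2 Vowel Epenthesis: no change — [vifudonwi]
  1 Apocope: [vifudonwi] → [vifudonw]
  result: [vifudonw]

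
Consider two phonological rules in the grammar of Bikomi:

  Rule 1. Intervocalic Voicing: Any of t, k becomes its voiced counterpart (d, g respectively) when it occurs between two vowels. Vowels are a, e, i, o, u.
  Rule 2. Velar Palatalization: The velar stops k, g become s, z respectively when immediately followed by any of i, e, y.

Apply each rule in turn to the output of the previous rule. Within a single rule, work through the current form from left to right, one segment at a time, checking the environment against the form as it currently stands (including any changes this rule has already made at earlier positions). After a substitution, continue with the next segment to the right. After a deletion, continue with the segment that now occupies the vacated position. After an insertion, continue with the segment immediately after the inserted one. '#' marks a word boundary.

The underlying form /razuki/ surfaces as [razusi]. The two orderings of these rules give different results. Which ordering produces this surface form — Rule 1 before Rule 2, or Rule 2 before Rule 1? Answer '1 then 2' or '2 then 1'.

Order 1 then 2:
  1 Intervocalic Voicing: [razuki] → [razugi]
  2 Velar Palatalization: [razugi] → [razuzi]
  result: [razuzi]
Order 2 then 1:
  2 Velar Palatalization: [razuki] → [razusi]
  1 Intervocalic Voicing: no change — [razusi]
  result: [razusi]

2 then 1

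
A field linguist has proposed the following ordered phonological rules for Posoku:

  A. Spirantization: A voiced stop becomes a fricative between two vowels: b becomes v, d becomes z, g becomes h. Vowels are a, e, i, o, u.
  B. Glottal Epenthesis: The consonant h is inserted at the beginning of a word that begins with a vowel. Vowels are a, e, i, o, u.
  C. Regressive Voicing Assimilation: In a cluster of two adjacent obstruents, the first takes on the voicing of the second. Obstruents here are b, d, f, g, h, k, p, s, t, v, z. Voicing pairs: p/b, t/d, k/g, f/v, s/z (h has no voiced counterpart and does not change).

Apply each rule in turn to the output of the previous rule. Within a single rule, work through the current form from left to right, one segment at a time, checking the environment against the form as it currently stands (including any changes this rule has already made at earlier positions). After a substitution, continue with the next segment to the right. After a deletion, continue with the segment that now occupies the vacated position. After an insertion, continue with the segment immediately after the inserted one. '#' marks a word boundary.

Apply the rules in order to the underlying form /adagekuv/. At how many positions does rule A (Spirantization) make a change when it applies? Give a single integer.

A Spirantization: [adagekuv] → [azahekuv]
B Glottal Epenthesis: [azahekuv] → [hazahekuv]
C Regressive Voicing Assimilation: no change — [hazahekuv]
Rule A changed 2 position(s).

2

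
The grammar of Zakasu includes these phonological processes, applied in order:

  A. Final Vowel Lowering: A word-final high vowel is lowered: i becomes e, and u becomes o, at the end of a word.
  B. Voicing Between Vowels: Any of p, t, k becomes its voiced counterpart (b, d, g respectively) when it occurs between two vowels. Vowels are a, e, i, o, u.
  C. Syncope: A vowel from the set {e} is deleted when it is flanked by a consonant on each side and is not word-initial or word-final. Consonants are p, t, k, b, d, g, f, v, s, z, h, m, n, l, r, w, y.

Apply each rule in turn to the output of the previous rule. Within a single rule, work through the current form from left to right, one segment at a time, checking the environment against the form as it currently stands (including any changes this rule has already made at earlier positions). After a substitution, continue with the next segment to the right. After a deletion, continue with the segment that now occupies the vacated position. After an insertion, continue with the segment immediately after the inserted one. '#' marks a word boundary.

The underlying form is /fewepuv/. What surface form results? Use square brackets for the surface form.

A Final Vowel Lowering: no change — [fewepuv]
B Voicing Between Vowels: [fewepuv] → [fewebuv]
C Syncope: [fewebuv] → [fwbuv]

[fwbuv]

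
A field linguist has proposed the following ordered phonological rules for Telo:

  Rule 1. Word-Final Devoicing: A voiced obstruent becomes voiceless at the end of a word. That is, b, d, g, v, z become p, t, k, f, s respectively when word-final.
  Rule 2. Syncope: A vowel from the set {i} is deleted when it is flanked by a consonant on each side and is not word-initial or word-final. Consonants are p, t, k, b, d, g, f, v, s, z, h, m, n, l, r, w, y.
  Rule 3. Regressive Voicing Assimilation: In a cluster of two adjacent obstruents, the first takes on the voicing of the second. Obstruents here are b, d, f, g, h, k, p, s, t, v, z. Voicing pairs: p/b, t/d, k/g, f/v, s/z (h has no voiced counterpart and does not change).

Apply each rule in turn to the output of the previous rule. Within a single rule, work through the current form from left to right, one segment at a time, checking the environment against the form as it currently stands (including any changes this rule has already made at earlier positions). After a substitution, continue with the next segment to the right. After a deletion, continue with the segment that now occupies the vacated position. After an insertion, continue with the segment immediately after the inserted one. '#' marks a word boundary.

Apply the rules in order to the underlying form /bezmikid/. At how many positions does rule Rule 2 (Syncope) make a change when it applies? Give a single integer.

2

Rule 1 Word-Final Devoicing: [bezmikid] → [bezmikit]
Rule 2 Syncope: [bezmikit] → [bezmkt]
Rule 3 Regressive Voicing Assimilation: no change — [bezmkt]
Rule Rule 2 changed 2 position(s).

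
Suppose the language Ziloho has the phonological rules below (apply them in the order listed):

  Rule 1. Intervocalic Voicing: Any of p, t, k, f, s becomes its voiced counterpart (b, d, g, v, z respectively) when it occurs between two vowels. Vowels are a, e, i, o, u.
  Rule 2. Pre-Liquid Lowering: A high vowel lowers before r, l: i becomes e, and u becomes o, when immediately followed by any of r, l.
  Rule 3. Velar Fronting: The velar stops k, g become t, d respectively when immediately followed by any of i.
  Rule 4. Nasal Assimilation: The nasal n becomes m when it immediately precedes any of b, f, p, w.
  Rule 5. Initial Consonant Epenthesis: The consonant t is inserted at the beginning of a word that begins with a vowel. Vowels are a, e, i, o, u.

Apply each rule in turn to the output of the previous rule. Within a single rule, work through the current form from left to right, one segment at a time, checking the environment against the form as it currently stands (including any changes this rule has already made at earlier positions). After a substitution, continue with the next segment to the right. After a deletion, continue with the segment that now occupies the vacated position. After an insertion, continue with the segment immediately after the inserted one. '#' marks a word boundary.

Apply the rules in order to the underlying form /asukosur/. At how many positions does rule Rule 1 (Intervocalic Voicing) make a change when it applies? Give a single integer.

3

Rule 1 Intervocalic Voicing: [asukosur] → [azugozur]
Rule 2 Pre-Liquid Lowering: [azugozur] → [azugozor]
Rule 3 Velar Fronting: no change — [azugozor]
Rule 4 Nasal Assimilation: no change — [azugozor]
Rule 5 Initial Consonant Epenthesis: [azugozor] → [tazugozor]
Rule Rule 1 changed 3 position(s).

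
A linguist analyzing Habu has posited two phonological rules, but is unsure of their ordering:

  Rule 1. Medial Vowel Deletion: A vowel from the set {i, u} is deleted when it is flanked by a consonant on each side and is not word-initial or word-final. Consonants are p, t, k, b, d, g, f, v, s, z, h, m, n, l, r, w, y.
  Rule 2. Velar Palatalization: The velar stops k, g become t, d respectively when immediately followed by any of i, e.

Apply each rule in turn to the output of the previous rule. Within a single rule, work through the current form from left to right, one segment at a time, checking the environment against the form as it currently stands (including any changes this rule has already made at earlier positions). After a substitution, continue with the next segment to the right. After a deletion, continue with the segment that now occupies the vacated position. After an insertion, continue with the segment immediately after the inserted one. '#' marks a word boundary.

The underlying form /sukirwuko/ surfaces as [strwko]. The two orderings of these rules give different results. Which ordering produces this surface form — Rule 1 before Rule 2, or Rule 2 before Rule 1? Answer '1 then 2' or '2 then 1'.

Order 1 then 2:
  1 Medial Vowel Deletion: [sukirwuko] → [skrwko]
  2 Velar Palatalization: no change — [skrwko]
  result: [skrwko]
Order 2 then 1:
  2 Velar Palatalization: [sukirwuko] → [sutirwuko]
  1 Medial Vowel Deletion: [sutirwuko] → [strwko]
  result: [strwko]

2 then 1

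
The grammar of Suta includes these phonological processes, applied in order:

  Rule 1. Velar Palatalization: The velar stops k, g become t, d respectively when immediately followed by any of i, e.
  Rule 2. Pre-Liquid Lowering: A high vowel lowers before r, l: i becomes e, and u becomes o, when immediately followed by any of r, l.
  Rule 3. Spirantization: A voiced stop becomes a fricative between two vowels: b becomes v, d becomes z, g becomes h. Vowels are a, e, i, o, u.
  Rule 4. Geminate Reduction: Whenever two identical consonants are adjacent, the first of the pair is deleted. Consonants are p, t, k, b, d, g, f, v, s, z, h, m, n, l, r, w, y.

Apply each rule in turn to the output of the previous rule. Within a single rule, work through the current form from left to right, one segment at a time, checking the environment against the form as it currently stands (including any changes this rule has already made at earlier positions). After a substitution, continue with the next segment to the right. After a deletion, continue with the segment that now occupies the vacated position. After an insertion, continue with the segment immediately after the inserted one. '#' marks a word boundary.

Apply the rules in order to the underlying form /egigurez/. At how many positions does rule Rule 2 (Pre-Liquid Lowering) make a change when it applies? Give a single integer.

Rule 1 Velar Palatalization: [egigurez] → [edigurez]
Rule 2 Pre-Liquid Lowering: [edigurez] → [edigorez]
Rule 3 Spirantization: [edigorez] → [ezihorez]
Rule 4 Geminate Reduction: no change — [ezihorez]
Rule Rule 2 changed 1 position(s).

1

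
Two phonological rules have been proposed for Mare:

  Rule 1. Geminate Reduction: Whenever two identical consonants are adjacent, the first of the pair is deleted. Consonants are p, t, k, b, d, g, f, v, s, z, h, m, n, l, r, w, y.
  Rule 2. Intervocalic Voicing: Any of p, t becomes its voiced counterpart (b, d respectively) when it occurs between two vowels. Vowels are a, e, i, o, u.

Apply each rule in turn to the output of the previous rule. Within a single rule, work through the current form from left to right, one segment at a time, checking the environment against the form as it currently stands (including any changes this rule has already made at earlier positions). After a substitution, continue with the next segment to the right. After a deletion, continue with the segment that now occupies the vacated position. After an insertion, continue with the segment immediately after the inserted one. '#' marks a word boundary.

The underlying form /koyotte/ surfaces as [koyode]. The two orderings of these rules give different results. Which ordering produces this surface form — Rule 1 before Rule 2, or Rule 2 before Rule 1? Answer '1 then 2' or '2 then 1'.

Order 1 then 2:
  1 Geminate Reduction: [koyotte] → [koyote]
  2 Intervocalic Voicing: [koyote] → [koyode]
  result: [koyode]
Order 2 then 1:
  2 Intervocalic Voicing: no change — [koyotte]
  1 Geminate Reduction: [koyotte] → [koyote]
  result: [koyote]

1 then 2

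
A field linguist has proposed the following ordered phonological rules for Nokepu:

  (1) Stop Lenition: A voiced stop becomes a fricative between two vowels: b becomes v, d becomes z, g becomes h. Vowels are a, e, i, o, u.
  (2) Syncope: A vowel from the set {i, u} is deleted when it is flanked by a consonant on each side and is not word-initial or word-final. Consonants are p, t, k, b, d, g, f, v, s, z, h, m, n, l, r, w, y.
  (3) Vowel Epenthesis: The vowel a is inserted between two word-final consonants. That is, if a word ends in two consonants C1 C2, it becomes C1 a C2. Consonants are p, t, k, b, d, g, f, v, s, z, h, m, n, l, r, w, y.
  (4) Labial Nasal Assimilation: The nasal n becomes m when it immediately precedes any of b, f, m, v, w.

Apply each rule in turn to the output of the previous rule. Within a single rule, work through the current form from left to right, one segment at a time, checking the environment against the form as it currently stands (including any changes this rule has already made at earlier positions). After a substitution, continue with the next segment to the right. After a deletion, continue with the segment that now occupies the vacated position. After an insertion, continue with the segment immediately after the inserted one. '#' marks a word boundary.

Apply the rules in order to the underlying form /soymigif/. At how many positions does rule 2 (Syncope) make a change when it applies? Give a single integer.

(1) Stop Lenition: [soymigif] → [soymihif]
(2) Syncope: [soymihif] → [soymhf]
(3) Vowel Epenthesis: [soymhf] → [soymhaf]
(4) Labial Nasal Assimilation: no change — [soymhaf]
Rule 2 changed 2 position(s).

2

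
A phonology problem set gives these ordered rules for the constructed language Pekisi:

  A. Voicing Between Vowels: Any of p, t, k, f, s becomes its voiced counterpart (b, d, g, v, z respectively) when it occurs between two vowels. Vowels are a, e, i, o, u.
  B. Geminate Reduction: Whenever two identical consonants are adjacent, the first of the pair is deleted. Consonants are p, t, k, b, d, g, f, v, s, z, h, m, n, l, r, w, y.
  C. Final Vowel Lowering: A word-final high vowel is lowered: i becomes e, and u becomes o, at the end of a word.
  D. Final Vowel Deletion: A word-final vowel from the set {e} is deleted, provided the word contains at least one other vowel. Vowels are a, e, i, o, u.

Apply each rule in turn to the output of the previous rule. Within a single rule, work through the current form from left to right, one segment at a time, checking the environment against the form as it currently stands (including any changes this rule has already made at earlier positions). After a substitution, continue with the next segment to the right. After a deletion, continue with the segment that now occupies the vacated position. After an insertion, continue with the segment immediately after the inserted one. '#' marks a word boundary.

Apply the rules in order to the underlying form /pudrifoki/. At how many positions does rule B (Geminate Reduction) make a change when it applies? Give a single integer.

0

A Voicing Between Vowels: [pudrifoki] → [pudrivogi]
B Geminate Reduction: no change — [pudrivogi]
C Final Vowel Lowering: [pudrivogi] → [pudrivoge]
D Final Vowel Deletion: [pudrivoge] → [pudrivog]
Rule B changed 0 position(s).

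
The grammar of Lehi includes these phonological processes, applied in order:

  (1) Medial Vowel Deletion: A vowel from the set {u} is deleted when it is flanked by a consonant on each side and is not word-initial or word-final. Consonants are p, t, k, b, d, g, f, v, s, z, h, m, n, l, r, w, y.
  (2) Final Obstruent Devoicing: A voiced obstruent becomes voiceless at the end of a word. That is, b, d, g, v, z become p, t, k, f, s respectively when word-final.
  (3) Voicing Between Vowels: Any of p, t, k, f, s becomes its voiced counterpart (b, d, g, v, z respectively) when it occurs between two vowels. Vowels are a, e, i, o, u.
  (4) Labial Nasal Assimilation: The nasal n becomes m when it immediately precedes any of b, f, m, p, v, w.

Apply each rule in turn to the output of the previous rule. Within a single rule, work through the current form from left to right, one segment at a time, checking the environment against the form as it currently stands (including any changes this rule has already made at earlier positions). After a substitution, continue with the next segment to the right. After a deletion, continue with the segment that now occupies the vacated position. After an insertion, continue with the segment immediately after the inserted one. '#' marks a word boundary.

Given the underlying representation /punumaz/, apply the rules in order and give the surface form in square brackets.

[pmmas]

(1) Medial Vowel Deletion: [punumaz] → [pnmaz]
(2) Final Obstruent Devoicing: [pnmaz] → [pnmas]
(3) Voicing Between Vowels: no change — [pnmas]
(4) Labial Nasal Assimilation: [pnmas] → [pmmas]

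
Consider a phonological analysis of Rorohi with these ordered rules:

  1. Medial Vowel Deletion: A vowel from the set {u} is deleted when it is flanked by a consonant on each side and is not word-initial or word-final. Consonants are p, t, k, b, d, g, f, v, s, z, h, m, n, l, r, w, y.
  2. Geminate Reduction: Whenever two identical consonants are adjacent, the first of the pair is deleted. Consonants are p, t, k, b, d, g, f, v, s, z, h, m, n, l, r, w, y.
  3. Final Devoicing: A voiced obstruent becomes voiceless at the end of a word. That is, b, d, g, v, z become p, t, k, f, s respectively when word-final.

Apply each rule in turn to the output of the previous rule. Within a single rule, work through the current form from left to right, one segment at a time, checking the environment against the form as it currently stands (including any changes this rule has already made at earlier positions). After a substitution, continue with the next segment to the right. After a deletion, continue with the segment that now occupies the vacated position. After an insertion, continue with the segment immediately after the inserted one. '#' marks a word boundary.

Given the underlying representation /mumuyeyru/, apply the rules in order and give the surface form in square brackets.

[myeyru]

1 Medial Vowel Deletion: [mumuyeyru] → [mmyeyru]
2 Geminate Reduction: [mmyeyru] → [myeyru]
3 Final Devoicing: no change — [myeyru]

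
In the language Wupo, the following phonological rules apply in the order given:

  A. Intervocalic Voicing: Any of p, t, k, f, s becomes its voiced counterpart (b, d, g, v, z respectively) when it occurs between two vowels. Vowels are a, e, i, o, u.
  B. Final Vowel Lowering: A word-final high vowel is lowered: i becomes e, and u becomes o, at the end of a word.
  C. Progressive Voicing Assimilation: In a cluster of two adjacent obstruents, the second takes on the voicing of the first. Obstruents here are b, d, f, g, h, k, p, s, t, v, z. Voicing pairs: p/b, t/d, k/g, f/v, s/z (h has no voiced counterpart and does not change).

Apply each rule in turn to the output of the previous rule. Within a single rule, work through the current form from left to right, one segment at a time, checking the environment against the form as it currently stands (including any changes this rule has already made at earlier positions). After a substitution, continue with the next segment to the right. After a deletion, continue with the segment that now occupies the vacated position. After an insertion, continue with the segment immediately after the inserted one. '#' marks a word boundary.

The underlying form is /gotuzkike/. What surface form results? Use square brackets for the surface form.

A Intervocalic Voicing: [gotuzkike] → [goduzkige]
B Final Vowel Lowering: no change — [goduzkige]
C Progressive Voicing Assimilation: [goduzkige] → [goduzgige]

[goduzgige]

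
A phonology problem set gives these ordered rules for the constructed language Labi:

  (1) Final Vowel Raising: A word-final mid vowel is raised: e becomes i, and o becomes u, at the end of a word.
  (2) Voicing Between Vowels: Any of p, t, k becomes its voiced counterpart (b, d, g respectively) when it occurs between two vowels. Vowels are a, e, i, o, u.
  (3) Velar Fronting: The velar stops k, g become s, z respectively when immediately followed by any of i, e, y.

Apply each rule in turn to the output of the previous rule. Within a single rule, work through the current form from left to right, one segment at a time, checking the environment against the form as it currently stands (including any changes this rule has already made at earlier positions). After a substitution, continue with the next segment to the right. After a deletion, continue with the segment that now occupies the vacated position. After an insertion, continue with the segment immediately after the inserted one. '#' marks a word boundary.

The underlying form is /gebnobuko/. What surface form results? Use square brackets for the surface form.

[zebnobugu]

(1) Final Vowel Raising: [gebnobuko] → [gebnobuku]
(2) Voicing Between Vowels: [gebnobuku] → [gebnobugu]
(3) Velar Fronting: [gebnobugu] → [zebnobugu]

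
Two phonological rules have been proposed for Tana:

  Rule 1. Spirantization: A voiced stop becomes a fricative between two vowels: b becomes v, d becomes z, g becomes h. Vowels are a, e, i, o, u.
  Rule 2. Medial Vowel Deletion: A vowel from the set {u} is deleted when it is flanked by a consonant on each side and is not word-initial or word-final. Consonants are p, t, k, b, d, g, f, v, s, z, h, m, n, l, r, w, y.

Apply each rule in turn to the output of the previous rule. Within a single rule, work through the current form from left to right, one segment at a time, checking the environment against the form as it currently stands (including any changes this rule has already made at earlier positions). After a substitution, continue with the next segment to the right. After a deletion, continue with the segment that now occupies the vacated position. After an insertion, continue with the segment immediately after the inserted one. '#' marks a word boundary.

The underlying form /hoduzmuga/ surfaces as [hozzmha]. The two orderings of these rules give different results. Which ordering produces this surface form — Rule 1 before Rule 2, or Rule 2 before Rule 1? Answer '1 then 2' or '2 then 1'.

Order 1 then 2:
  1 Spirantization: [hoduzmuga] → [hozuzmuha]
  2 Medial Vowel Deletion: [hozuzmuha] → [hozzmha]
  result: [hozzmha]
Order 2 then 1:
  2 Medial Vowel Deletion: [hoduzmuga] → [hodzmga]
  1 Spirantization: no change — [hodzmga]
  result: [hodzmga]

1 then 2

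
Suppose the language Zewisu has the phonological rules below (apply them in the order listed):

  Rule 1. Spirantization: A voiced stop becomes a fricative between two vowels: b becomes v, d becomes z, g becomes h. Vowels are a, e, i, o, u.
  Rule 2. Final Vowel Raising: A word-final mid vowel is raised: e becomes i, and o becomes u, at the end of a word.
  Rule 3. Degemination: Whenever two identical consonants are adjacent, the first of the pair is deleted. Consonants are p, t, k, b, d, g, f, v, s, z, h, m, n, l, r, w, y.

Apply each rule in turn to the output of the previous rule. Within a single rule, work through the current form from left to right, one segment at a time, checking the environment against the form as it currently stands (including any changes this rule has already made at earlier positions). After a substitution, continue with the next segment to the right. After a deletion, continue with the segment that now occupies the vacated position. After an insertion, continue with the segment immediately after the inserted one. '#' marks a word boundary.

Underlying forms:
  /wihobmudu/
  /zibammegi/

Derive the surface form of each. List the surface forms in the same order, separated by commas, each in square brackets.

[wihobmuzu], [zivamehi]

/wihobmudu/:
  Rule 1 Spirantization: [wihobmudu] → [wihobmuzu]
  Rule 2 Final Vowel Raising: no change — [wihobmuzu]
  Rule 3 Degemination: no change — [wihobmuzu]
/zibammegi/:
  Rule 1 Spirantization: [zibammegi] → [zivammehi]
  Rule 2 Final Vowel Raising: no change — [zivammehi]
  Rule 3 Degemination: [zivammehi] → [zivamehi]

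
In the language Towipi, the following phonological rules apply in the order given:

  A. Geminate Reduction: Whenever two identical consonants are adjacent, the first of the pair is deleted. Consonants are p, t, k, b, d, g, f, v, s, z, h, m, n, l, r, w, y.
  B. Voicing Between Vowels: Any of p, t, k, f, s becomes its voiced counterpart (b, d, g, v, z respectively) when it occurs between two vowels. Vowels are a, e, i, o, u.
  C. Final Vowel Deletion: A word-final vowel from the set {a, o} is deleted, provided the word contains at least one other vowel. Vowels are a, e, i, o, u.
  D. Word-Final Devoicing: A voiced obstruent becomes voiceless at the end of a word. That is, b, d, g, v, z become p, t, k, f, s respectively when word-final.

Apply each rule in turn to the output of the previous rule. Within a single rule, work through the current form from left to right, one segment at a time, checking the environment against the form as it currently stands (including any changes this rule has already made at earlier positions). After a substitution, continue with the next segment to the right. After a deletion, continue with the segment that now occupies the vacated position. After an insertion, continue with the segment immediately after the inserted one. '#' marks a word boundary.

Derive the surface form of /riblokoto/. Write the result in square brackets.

A Geminate Reduction: no change — [riblokoto]
B Voicing Between Vowels: [riblokoto] → [riblogodo]
C Final Vowel Deletion: [riblogodo] → [riblogod]
D Word-Final Devoicing: [riblogod] → [riblogot]

[riblogot]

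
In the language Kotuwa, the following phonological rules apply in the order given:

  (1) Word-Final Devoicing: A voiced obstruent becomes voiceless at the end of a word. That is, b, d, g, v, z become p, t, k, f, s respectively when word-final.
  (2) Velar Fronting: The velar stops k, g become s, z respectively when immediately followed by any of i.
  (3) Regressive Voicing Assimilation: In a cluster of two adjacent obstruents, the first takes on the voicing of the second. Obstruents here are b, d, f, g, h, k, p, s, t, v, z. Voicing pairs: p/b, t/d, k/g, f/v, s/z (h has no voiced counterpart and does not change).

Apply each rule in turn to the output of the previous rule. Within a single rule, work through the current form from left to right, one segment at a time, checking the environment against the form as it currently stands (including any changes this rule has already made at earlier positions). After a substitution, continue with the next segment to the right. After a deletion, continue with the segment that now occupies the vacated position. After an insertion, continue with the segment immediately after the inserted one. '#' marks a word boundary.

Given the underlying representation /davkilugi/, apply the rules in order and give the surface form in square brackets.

[dafsiluzi]

(1) Word-Final Devoicing: no change — [davkilugi]
(2) Velar Fronting: [davkilugi] → [davsiluzi]
(3) Regressive Voicing Assimilation: [davsiluzi] → [dafsiluzi]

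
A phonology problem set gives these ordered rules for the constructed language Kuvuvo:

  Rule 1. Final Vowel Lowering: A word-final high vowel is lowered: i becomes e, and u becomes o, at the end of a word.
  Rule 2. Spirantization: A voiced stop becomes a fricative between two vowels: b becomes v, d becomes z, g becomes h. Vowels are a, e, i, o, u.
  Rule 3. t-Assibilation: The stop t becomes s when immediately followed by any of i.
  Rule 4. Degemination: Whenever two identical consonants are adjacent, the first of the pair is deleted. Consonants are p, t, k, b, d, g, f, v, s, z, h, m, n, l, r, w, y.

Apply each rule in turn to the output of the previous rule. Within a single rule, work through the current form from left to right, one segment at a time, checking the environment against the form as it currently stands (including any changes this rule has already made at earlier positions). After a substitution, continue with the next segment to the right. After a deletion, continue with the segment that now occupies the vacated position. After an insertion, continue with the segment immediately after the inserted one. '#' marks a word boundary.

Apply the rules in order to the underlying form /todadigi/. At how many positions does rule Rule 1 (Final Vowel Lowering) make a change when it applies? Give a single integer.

1

Rule 1 Final Vowel Lowering: [todadigi] → [todadige]
Rule 2 Spirantization: [todadige] → [tozazihe]
Rule 3 t-Assibilation: no change — [tozazihe]
Rule 4 Degemination: no change — [tozazihe]
Rule Rule 1 changed 1 position(s).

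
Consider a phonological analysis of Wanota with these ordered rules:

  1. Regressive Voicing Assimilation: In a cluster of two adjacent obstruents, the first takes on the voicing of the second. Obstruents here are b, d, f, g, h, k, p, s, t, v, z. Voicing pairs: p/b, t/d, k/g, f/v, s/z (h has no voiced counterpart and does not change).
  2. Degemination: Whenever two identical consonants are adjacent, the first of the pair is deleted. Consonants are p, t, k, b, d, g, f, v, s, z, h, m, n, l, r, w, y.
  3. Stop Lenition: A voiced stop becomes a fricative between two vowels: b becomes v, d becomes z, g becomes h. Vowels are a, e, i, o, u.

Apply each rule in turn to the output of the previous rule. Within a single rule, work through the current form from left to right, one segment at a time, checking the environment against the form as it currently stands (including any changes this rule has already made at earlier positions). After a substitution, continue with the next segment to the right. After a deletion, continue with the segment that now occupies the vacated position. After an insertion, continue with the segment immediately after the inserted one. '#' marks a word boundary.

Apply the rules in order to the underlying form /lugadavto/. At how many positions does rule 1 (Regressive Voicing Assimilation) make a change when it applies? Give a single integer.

1

1 Regressive Voicing Assimilation: [lugadavto] → [lugadafto]
2 Degemination: no change — [lugadafto]
3 Stop Lenition: [lugadafto] → [luhazafto]
Rule 1 changed 1 position(s).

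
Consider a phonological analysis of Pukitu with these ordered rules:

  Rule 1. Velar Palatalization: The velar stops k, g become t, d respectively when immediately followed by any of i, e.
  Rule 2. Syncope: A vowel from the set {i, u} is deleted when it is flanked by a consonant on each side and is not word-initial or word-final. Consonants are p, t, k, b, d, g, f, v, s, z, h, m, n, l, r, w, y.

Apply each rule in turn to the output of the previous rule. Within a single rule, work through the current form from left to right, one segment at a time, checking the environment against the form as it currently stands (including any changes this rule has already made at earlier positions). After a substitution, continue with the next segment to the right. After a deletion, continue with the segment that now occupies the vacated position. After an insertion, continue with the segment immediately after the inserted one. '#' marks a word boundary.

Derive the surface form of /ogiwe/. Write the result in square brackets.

[odwe]

Rule 1 Velar Palatalization: [ogiwe] → [odiwe]
Rule 2 Syncope: [odiwe] → [odwe]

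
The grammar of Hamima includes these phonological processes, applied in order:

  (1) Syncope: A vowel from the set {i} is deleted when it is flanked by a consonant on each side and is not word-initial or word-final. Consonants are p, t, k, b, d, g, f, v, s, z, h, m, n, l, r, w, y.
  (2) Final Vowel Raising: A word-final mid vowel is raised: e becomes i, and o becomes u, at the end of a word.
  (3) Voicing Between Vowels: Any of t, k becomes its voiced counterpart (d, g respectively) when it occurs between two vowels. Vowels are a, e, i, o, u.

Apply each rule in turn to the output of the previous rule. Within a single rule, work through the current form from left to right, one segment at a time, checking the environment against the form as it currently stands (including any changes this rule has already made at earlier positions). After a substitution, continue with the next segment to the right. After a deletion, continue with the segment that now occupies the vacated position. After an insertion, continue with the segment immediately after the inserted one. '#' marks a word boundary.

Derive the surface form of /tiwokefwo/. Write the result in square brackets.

(1) Syncope: [tiwokefwo] → [twokefwo]
(2) Final Vowel Raising: [twokefwo] → [twokefwu]
(3) Voicing Between Vowels: [twokefwu] → [twogefwu]

[twogefwu]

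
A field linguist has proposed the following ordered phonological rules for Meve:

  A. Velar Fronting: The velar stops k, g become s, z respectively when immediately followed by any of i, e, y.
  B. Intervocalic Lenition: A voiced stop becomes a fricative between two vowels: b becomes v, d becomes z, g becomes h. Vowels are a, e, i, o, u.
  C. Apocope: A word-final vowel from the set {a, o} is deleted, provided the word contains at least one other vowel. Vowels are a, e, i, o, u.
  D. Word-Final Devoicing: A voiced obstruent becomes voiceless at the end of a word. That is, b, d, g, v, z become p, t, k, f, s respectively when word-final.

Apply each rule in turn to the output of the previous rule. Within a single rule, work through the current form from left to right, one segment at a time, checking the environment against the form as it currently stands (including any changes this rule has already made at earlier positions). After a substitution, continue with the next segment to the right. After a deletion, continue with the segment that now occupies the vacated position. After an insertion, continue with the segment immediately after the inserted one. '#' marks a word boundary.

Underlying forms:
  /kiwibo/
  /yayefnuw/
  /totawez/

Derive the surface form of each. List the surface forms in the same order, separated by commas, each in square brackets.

/kiwibo/:
  A Velar Fronting: [kiwibo] → [siwibo]
  B Intervocalic Lenition: [siwibo] → [siwivo]
  C Apocope: [siwivo] → [siwiv]
  D Word-Final Devoicing: [siwiv] → [siwif]
/yayefnuw/:
  A Velar Fronting: no change — [yayefnuw]
  B Intervocalic Lenition: no change — [yayefnuw]
  C Apocope: no change — [yayefnuw]
  D Word-Final Devoicing: no change — [yayefnuw]
/totawez/:
  A Velar Fronting: no change — [totawez]
  B Intervocalic Lenition: no change — [totawez]
  C Apocope: no change — [totawez]
  D Word-Final Devoicing: [totawez] → [totawes]

[siwif], [yayefnuw], [totawes]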